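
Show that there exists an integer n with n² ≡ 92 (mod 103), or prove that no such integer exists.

n = 68

n = 68 works: 68² = 4624, and 4624 − 92 = 4532 = 44·103.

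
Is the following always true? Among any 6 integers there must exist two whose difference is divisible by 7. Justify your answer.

Try 6 consecutive integers, 23, 24, …, 28. Their remainders mod 7 are 2, 3, 4, 5, 6, 0 — pairwise different, as any 6 ≤ 7 consecutive integers have distinct residues.
No two share a residue, so no pair has difference divisible by 7; the claim fails for this set.

No, the set {23, 24, 25, 26, 27, 28} is a counterexample.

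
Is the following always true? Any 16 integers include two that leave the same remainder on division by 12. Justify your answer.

There are exactly 12 possible remainders on division by 12.
With 16 integers and only 12 classes, the pigeonhole principle forces two of them, say a and b, into the same class.
So a and b have equal remainders mod 12, which is exactly what was to be shown.

Yes, this is always true.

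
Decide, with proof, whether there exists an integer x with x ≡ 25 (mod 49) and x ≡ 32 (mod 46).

gcd(49, 46) = 1, so the Chinese Remainder Theorem guarantees exactly one residue class mod 2254 satisfying both.
Any solution of the first congruence is x = 25 + 49t; substituting into the second, 49t ≡ 32 − 25 ≡ 7 (mod 46).
49 ≡ 3 (mod 46), so this reads 3t ≡ 7 (mod 46). To invert 3 modulo 46: 46 = 15·3 + 1, 3 = 3·1 + 0, and unwinding, 1 = 46 − 15·3. Thus 3⁻¹ ≡ -15 ≡ 31 (mod 46).
Therefore t ≡ 31·7 = 217 ≡ 33 (mod 46).
Taking t = 33 gives x = 25 + 49·33 = 1642.
Verify: 1642 = 33·49 + 25 and 1642 = 35·46 + 32. ✓

x = 1642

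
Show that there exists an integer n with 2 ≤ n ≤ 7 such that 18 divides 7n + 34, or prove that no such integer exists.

No such integer n in that range exists.

The values of 7n + 34 for n = 2, 3, …, 7 are 48, 55, 62, 69, 76, 83; reduced mod 18 these are 12, 1, 8, 15, 4, 11.
None is 0, so 18 never divides 7n + 34 on this range.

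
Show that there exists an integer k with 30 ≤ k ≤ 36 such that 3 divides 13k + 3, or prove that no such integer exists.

k = 30

Try k = 30: 13·30 + 3 = 393 = 131·3, which is divisible by 3.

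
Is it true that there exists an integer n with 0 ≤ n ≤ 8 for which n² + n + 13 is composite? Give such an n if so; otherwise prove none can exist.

At n = 4: 4² + 4 + 13 = 33 = 3·11, which is composite.

n = 4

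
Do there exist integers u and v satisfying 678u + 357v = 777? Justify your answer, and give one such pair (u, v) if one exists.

u = 28, v = -51

Since gcd(678, 357) = 3 and 777 = 3·259, Bézout's identity guarantees a solution.
Dividing through by 3 reduces the equation to 226u + 119v = 259.
Dividing repeatedly: 226 = 1·119 + 107, 119 = 1·107 + 12, 107 = 8·12 + 11, 12 = 1·11 + 1, 11 = 11·1 + 0.
Unwinding: 1 = 12 − 1·11 = 12 − (107 − 8·12) = −107 + 9·12 = −107 + 9·(119 − 1·107) = 9·119 − 10·107 = 9·119 − 10·(226 − 1·119) = −10·226 + 19·119, i.e. 226·(-10) + 119·19 = 1.
Times 259: 226·(-2590) + 119·4921 = 259, so (-2590, 4921) solves it.
Adding 22·119 to u and subtracting 22·226 from v gives the tidier solution (28, -51).
Check: 678·28 + 357·(-51) = 18984 − 18207 = 777. ✓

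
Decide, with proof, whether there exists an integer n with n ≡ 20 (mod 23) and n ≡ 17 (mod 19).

n = 112

gcd(23, 19) = 1, so the Chinese Remainder Theorem guarantees exactly one residue class mod 437 satisfying both.
Write n = 20 + 23t and require 20 + 23t ≡ 17 (mod 19), i.e. 23t ≡ 16 (mod 19).
23 ≡ 4 (mod 19), so this reads 4t ≡ 16 (mod 19). Invert 4 mod 19 by the Euclidean algorithm: 19 = 4·4 + 3, 4 = 1·3 + 1, 3 = 3·1 + 0; back-substituting, 1 = 4 − 1·3 = 4 − (19 − 4·4) = −19 + 5·4. Hence 4·5 ≡ 1, so 4⁻¹ ≡ 5 (mod 19).
Therefore t ≡ 5·16 = 80 ≡ 4 (mod 19).
Taking t = 4 gives n = 20 + 23·4 = 112.
Check: 112 mod 23 = 20, 112 mod 19 = 17. ✓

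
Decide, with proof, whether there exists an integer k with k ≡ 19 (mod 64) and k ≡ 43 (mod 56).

Here gcd(64, 56) = 8, and both 19 and 43 leave remainder 3 mod 8, so the system is consistent.
List candidates k ≡ 19 (mod 64): 19, 83, 147, 211. Modulo 56 these are 19, 27, 35, 43; 211 gives 43 as required.
Check: 211 mod 64 = 19, 211 mod 56 = 43. ✓

k = 211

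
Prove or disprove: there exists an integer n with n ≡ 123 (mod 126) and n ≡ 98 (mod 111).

Reduce both congruences modulo 3, which divides 126 and 111: they say n ≡ 123 (mod 3) and n ≡ 98 (mod 3).
However 123 ≡ 0 and 98 ≡ 2 (mod 3), and 0 ≠ 2.
Hence the system has no solution.

No such integer exists.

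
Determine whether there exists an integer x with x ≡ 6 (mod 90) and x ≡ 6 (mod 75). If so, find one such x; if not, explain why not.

x = 6

Here gcd(90, 75) = 15, and both 6 and 6 leave remainder 6 mod 15, so the system is consistent.
In fact x = 6 itself already satisfies 6 mod 75 = 6.
Verify: 6 = 0·90 + 6 and 6 = 0·75 + 6. ✓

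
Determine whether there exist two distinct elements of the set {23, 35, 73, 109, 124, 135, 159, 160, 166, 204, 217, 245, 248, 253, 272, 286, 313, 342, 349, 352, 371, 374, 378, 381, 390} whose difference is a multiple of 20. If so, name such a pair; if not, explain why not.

Yes: 35 and 135.

35 mod 20 = 15 and 135 mod 20 = 15, so 135 − 35 = 100 = 5·20.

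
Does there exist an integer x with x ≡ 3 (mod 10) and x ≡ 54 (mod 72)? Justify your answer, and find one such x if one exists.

Reduce both congruences modulo 2, which divides 10 and 72: they say x ≡ 3 (mod 2) and x ≡ 54 (mod 2).
These are incompatible: 3 − 54 = -51 is not divisible by 2.
Therefore no such x exists.

No, no such integer exists.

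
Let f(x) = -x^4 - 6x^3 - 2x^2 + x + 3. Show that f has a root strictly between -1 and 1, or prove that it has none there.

f(-1) = 5 and f(1) = -5, which have opposite signs.
f is continuous everywhere (it is a polynomial), in particular on [-1, 1].
By the Intermediate Value Theorem, f takes the value 0 somewhere in the open interval.

Such a root exists.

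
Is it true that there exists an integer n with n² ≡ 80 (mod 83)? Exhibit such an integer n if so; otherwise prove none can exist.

83 is prime, so by Euler's criterion 80 is a square mod 83 iff 80^((83−1)/2) = 80^41 ≡ 1 (mod 83).
Squaring successively (mod 83): 80^2 = 6400 ≡ 9; 80^4 ≡ 9² = 81 ≡ 81; 80^8 ≡ 81² = 6561 ≡ 4; 80^16 ≡ 4² = 16 ≡ 16; 80^32 ≡ 16² = 256 ≡ 7.
Since 41 = 32 + 8 + 1, 80^41 ≡ 7 · 4 · 80; multiplying out mod 83: 7·4 = 28 ≡ 28, then 28·80 = 2240 ≡ 82. Thus 80^41 ≡ 82 ≡ −1 (mod 83).
By Euler's criterion 80 is a quadratic non-residue mod 83: no n satisfies n² ≡ 80 (mod 83).

No, no such integer exists.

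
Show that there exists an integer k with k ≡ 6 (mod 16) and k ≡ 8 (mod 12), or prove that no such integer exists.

No, no such integer exists.

Both moduli are multiples of 4 = gcd(16, 12), so any solution would satisfy k ≡ 6 and k ≡ 8 modulo 4 simultaneously.
These are incompatible: 6 − 8 = -2 is not divisible by 4.
Hence the system has no solution.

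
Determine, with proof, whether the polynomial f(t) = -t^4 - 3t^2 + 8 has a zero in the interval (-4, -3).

f has no root in that interval.

f(-4) = -296 and f(-3) = -100, both negative, so a sign-change argument is unavailable; we show f keeps this sign on the whole interval.
Shift to the endpoint -3: with t = -3 − u (0 < u < 1), one computes f(-3 − u) = -u^4 - 12u^3 - 57u^2 - 126u - 100.
The nonzero coefficients here are all negative, so for u > 0 every term is negative (or zero), and the constant term -100 is strictly negative.
Therefore f(t) < 0 throughout (-4, -3), and f has no zero there.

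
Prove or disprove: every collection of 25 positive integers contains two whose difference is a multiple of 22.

Partition the integers by their residue mod 22; there are 22 classes.
Since 25 > 22, two of the 25 integers must share a residue class by the pigeonhole principle; call them a and b.
Their difference a − b is then a multiple of 22.

True.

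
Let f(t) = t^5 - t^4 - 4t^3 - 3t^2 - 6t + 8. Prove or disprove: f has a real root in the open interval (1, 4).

Such a root exists.

f(1) = -5 and f(4) = 448, which have opposite signs.
f is continuous everywhere (it is a polynomial), in particular on [1, 4].
By the Intermediate Value Theorem, f takes the value 0 somewhere in the open interval.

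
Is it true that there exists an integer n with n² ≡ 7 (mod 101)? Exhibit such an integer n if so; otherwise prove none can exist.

Apply Euler's criterion with the prime 101: 7 is a quadratic residue iff 7^50 ≡ 1 (mod 101), and a non-residue iff it is ≡ −1.
Repeated squaring mod 101: 7^2 = 49 ≡ 49; 7^4 ≡ 49² = 2401 ≡ 78; 7^8 ≡ 78² = 6084 ≡ 24; 7^16 ≡ 24² = 576 ≡ 71; 7^32 ≡ 71² = 5041 ≡ 92.
Since 50 = 32 + 16 + 2, 7^50 ≡ 92 · 71 · 49; multiplying out mod 101: 92·71 = 6532 ≡ 68, then 68·49 = 3332 ≡ 100. Thus 7^50 ≡ 100 ≡ −1 (mod 101).
The value −1 means 7 is a non-residue modulo 101, so n² ≡ 7 (mod 101) is impossible.

No such integer exists.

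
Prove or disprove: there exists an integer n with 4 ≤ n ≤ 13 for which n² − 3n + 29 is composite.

n = 4

At n = 4: 4² − 3·4 + 29 = 33 = 3·11, which is composite.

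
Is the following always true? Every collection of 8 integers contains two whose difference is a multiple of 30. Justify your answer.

Consider the 8 integers 120, 121, …, 127. They lie in distinct residue classes modulo 30, since 8 ≤ 30.
No two share a residue, so no pair has difference divisible by 30; the claim fails for this set.

No, the set {120, 121, 122, 123, 124, 125, 126, 127} is a counterexample.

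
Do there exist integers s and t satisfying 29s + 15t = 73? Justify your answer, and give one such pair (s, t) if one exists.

Since gcd(29, 15) = 1, every integer is an integer combination of 29 and 15.
Dividing repeatedly: 29 = 1·15 + 14, 15 = 1·14 + 1, 14 = 14·1 + 0.
Unwinding: 1 = 15 − 1·14 = 15 − (29 − 1·15) = −29 + 2·15, i.e. 29·(-1) + 15·2 = 1.
Multiplying through by 73: s = (-1)·73 = -73, t = 2·73 = 146 is a solution.
Shifting by a multiple of (15, −29) keeps it a solution: s = -73 + 5·15 = 2, t = 146 − 5·29 = 1.
Indeed 29·2 + 15·1 = 58 + 15 = 73.

s = 2, t = 1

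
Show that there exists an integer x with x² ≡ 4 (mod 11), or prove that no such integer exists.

x = 2

Take x = 2. Then 2² = 4, and since 0 ≤ 4 < 11 this is already reduced: 2² ≡ 4 (mod 11).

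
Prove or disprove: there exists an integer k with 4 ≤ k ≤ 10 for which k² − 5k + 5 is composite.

k = 10

At k = 10: 10² − 5·10 + 5 = 55 = 5·11, which is composite.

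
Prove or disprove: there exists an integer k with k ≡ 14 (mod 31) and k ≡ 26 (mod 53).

k = 1192

The moduli 31 and 53 are coprime, so by the Chinese Remainder Theorem a unique solution modulo 1643 exists.
Write k = 14 + 31t and require 14 + 31t ≡ 26 (mod 53), i.e. 31t ≡ 12 (mod 53).
Note 31·12 = 372 ≡ 1 (mod 53) (as 372 − 1 = 7·53), so 31⁻¹ ≡ 12.
Therefore t ≡ 12·12 = 144 ≡ 38 (mod 53).
Taking t = 38 gives k = 14 + 31·38 = 1192.
Indeed 1192 ≡ 14 (mod 31) and 1192 ≡ 26 (mod 53).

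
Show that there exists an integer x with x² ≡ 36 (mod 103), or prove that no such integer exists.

x = 97

x = 97 works: 97² = 9409, and 9409 − 36 = 9373 = 91·103.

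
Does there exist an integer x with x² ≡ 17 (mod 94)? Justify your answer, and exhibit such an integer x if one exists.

Take x = 39. Then 39² = 1521 = 16·94 + 17, so 39² ≡ 17 (mod 94).

x = 39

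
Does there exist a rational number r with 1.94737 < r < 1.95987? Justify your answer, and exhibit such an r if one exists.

r = 39/20

Multiplying by 20: 20·1.94737 = 38.94740 and 20·1.95987 = 39.19740, so the integer 39 lies strictly between them.
Hence 39/20 is a rational number with 1.94737 < 39/20 < 1.95987.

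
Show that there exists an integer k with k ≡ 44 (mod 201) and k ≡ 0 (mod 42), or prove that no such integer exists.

Both moduli are multiples of 3 = gcd(201, 42), so any solution would satisfy k ≡ 44 and k ≡ 0 modulo 3 simultaneously.
But 44 mod 3 = 2 while 0 mod 3 = 0, a contradiction.
So no integer satisfies both congruences.

There is no such integer.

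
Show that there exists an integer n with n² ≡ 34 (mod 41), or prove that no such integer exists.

41 is prime, so by Euler's criterion 34 is a square mod 41 iff 34^((41−1)/2) = 34^20 ≡ 1 (mod 41).
Repeated squaring mod 41: 34^2 = 1156 ≡ 8; 34^4 ≡ 8² = 64 ≡ 23; 34^8 ≡ 23² = 529 ≡ 37; 34^16 ≡ 37² = 1369 ≡ 16.
Since 20 = 16 + 4, 34^20 ≡ 16 · 23; multiplying out mod 41: 16·23 = 368 ≡ 40. Thus 34^20 ≡ 40 ≡ −1 (mod 41).
By Euler's criterion 34 is a quadratic non-residue mod 41: no n satisfies n² ≡ 34 (mod 41).

There is no such integer.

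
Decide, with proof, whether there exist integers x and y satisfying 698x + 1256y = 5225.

No such integers exist.

Any value of 698x + 1256y is a multiple of gcd(698, 1256) = 2.
But 5225 is not a multiple of 2 (it leaves remainder 1).
So the equation is unsolvable over ℤ.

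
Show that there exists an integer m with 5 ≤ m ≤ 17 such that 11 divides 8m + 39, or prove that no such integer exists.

Scanning upward from m = 5 gives 79, 87, 95, 103, 111, 119, 127, 135, none divisible by 11. Try m = 13: 8·13 + 39 = 143 = 13·11, which is divisible by 11.

m = 13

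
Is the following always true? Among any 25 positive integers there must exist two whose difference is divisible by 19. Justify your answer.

Each integer lies in one of the 19 residue classes modulo 19.
With 25 integers and only 19 classes, the pigeonhole principle forces two of them, say a and b, into the same class.
Then a ≡ b (mod 19), i.e. 19 ∣ (a − b).

Yes.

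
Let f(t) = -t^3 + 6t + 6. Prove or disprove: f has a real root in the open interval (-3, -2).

The endpoint values f(-3) = 15 and f(-2) = 2 are both positive. Claim: f(t) > 0 for every t in (-3, -2).
Shift to the endpoint -2: with t = -2 − u (0 < u < 1), one computes f(-2 − u) = u^3 + 6u^2 + 6u + 2.
All 4 nonzero coefficients of this polynomial in u are positive; hence for u > 0 the value is a sum of positive terms (the constant 2 among them).
Therefore f(t) > 0 throughout (-3, -2), and f has no zero there.

No such root exists.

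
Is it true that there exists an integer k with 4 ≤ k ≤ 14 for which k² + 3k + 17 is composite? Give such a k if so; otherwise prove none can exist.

At k = 13: 13² + 3·13 + 17 = 225 = 3·75, which is composite.

k = 13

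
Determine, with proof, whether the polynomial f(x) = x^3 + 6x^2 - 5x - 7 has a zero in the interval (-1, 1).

Yes, f has a root in the interval.

f(-1) = 3 and f(1) = -5, which have opposite signs.
f is continuous everywhere (it is a polynomial), in particular on [-1, 1].
By the Intermediate Value Theorem f must vanish at some point of (-1, 1).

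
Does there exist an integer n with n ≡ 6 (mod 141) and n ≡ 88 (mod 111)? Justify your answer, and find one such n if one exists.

No such integer exists.

Reduce both congruences modulo 3, which divides 141 and 111: they say n ≡ 6 (mod 3) and n ≡ 88 (mod 3).
But 6 mod 3 = 0 while 88 mod 3 = 1, a contradiction.
Hence the system has no solution.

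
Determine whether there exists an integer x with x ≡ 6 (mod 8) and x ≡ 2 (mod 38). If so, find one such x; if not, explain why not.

The moduli are not coprime: gcd(8, 38) = 2. Compatibility requires 2 ∣ (2 − 6) = -4, which holds, so solutions exist.
Put x = 6 + 8t, so we need 8t ≡ 34 (mod 38), equivalently (divide by 2) 4t ≡ 17 (mod 19).
Since 4·5 = 20 = 1·19 + 1, the inverse of 4 mod 19 is 5.
Therefore t ≡ 5·17 = 85 ≡ 9 (mod 19).
Then x = 6 + 8·9 = 78.
Verify: 78 = 9·8 + 6 and 78 = 2·38 + 2. ✓

x = 78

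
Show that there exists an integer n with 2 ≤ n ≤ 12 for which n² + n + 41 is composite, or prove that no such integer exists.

No, no such integer n in that range exists.

The values for n = 2, 3, …, 12 are 47, 53, 61, 71, 83, 97, 113, 131, 151, 173, 197, and each of these is prime.
So no value in the range makes the expression composite.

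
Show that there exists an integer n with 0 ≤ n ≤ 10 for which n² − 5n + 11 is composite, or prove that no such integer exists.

At n = 7: 7² − 5·7 + 11 = 25 = 5·5, which is composite.

n = 7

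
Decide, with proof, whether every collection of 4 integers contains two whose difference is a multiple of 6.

Take the 4 consecutive integers 8, 9, 10, 11: their residues mod 6 are all distinct because 4 ≤ 6.
Any two of them differ by at most 3 < 6 and by at least 1, so no difference is a multiple of 6.

No, the set {8, 9, 10, 11} is a counterexample.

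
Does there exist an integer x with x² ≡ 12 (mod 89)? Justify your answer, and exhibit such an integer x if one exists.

No, no such integer exists.

89 is prime, so by Euler's criterion 12 is a square mod 89 iff 12^((89−1)/2) = 12^44 ≡ 1 (mod 89).
Squaring successively (mod 89): 12^2 = 144 ≡ 55; 12^4 ≡ 55² = 3025 ≡ 88; 12^8 ≡ 88² = 7744 ≡ 1; 12^16 ≡ 1² = 1 ≡ 1; 12^32 ≡ 1² = 1 ≡ 1.
Since 44 = 32 + 8 + 4, 12^44 ≡ 1 · 1 · 88; multiplying out mod 89: 1·1 = 1 ≡ 1, then 1·88 = 88 ≡ 88. Thus 12^44 ≡ 88 ≡ −1 (mod 89).
By Euler's criterion 12 is a quadratic non-residue mod 89: no x satisfies x² ≡ 12 (mod 89).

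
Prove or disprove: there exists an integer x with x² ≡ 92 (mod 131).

No, no such integer exists.

131 is prime, so by Euler's criterion 92 is a square mod 131 iff 92^((131−1)/2) = 92^65 ≡ 1 (mod 131).
Squaring successively (mod 131): 92^2 = 8464 ≡ 80; 92^4 ≡ 80² = 6400 ≡ 112; 92^8 ≡ 112² = 12544 ≡ 99; 92^16 ≡ 99² = 9801 ≡ 107; 92^32 ≡ 107² = 11449 ≡ 52; 92^64 ≡ 52² = 2704 ≡ 84.
Since 65 = 64 + 1, 92^65 ≡ 84 · 92; multiplying out mod 131: 84·92 = 7728 ≡ 130. Thus 92^65 ≡ 130 ≡ −1 (mod 131).
By Euler's criterion 92 is a quadratic non-residue mod 131: no x satisfies x² ≡ 92 (mod 131).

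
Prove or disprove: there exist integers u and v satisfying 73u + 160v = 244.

Since gcd(73, 160) = 1, every integer is an integer combination of 73 and 160.
Euclidean algorithm: 160 = 2·73 + 14, 73 = 5·14 + 3, 14 = 4·3 + 2, 3 = 1·2 + 1, 2 = 2·1 + 0.
Working back up the chain: 1 = 3 − 1·2 = 3 − (14 − 4·3) = −14 + 5·3 = −14 + 5·(73 − 5·14) = 5·73 − 26·14 = 5·73 − 26·(160 − 2·73) = −26·160 + 57·73. So 73·57 + 160·(-26) = 1.
Multiplying through by 244: u = 57·244 = 13908, v = (-26)·244 = -6344 is a solution.
Subtracting 86·160 from u and adding 86·73 to v gives the tidier solution (148, -66).
Indeed 73·148 + 160·(-66) = 10804 − 10560 = 244.

u = 148, v = -66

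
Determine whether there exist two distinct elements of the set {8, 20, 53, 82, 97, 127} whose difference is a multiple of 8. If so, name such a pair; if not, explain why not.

There is no such pair.

Two integers differ by a multiple of 8 exactly when they have the same residue mod 8. The residues are 8↦0, 20↦4, 53↦5, 82↦2, 97↦1, 127↦7.
All 6 residues are distinct, so no two elements differ by a multiple of 8.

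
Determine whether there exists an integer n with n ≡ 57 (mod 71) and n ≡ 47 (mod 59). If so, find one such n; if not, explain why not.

n = 696

The moduli 71 and 59 are coprime, so by the Chinese Remainder Theorem a unique solution modulo 4189 exists.
Any solution of the first congruence is n = 57 + 71t; substituting into the second, 71t ≡ 47 − 57 ≡ 49 (mod 59).
71 ≡ 12 (mod 59), so this reads 12t ≡ 49 (mod 59). Note 12·5 = 60 ≡ 1 (mod 59) (as 60 − 1 = 1·59), so 12⁻¹ ≡ 5.
Multiplying by 5: t ≡ 5·49 = 245 ≡ 9 (mod 59).
Taking t = 9 gives n = 57 + 71·9 = 696.
Indeed 696 ≡ 57 (mod 71) and 696 ≡ 47 (mod 59).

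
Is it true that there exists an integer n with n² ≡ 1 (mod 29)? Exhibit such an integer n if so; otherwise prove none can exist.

n = 28 works: 28² = 784, and 784 − 1 = 783 = 27·29.

n = 28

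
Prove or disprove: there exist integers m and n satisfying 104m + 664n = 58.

There are no such integers.

Both 104 and 664 are divisible by gcd(104, 664) = 8, hence so is any combination 104m + 664n.
But 58 is not a multiple of 8 (it leaves remainder 2).
Therefore 104m + 664n = 58 has no solution in integers.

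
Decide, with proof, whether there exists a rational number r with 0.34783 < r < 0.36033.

r = 5/14

Look for a denominator N such that an integer falls strictly between N·0.34783 and N·0.36033. N = 14 works: 14·0.34783 = 4.86962 < 5 < 5.04462 = 14·0.36033.
Dividing back, 0.34783 < 5/14 < 0.36033, and 5/14 is rational.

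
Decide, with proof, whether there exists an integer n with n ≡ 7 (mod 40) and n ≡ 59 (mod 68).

gcd(40, 68) = 4. A simultaneous solution exists iff 7 ≡ 59 (mod 4); here 7 mod 4 = 3 = 59 mod 4, so it does.
The integers ≡ 7 (mod 40) are 7, 47, 87, 127, …; their remainders mod 68 are 7, 47, 19, 59, so n = 127 is the first that is ≡ 59 (mod 68).
Indeed 127 ≡ 7 (mod 40) and 127 ≡ 59 (mod 68).

n = 127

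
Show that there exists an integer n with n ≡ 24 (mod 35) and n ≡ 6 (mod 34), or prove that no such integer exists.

The moduli 35 and 34 are coprime, so by the Chinese Remainder Theorem a unique solution modulo 1190 exists.
Write n = 24 + 35t and require 24 + 35t ≡ 6 (mod 34), i.e. 35t ≡ 16 (mod 34).
35 ≡ 1 (mod 34), so this reads 1t ≡ 16 (mod 34). So t ≡ 16 (mod 34).
With t = 16: n = 24 + 35·16 = 584.
Verify: 584 = 16·35 + 24 and 584 = 17·34 + 6. ✓

n = 584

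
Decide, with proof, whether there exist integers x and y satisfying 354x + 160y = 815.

Any value of 354x + 160y is a multiple of gcd(354, 160) = 2.
However 815 leaves remainder 1 on division by 2.
So the equation is unsolvable over ℤ.

No, no such integers exist.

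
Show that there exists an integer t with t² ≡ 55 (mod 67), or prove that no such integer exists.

t = 51

t = 51 works: 51² = 2601, and 2601 − 55 = 2546 = 38·67.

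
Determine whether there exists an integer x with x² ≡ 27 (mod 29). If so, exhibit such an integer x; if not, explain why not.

Apply Euler's criterion with the prime 29: 27 is a quadratic residue iff 27^14 ≡ 1 (mod 29), and a non-residue iff it is ≡ −1.
Repeated squaring mod 29: 27^2 = 729 ≡ 4; 27^4 ≡ 4² = 16 ≡ 16; 27^8 ≡ 16² = 256 ≡ 24.
Since 14 = 8 + 4 + 2, 27^14 ≡ 24 · 16 · 4; multiplying out mod 29: 24·16 = 384 ≡ 7, then 7·4 = 28 ≡ 28. Thus 27^14 ≡ 28 ≡ −1 (mod 29).
By Euler's criterion 27 is a quadratic non-residue mod 29: no x satisfies x² ≡ 27 (mod 29).

There is no such integer.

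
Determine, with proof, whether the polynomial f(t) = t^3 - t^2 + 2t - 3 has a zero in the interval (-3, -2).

f(-3) = -45 and f(-2) = -19, both negative.
The derivative f'(t) = 3t^2 - 2t + 2 is a quadratic with discriminant (-2)² − 4·3·2 = -20 < 0; it never vanishes, so it is always positive (sign of the leading coefficient).
So f is strictly increasing; between -3 and -2 its values lie between f(-3) = -45 and f(-2) = -19, all negative. Therefore f has no root in (-3, -2).

No such root exists.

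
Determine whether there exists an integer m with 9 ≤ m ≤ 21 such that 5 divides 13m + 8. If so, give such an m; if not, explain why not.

At m = 9 we get 13·9 + 8 = 125, and 125 = 5·25.

m = 9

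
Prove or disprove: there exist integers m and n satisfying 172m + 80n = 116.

m = 3, n = -5

gcd(172, 80) = 4, and 4 divides 116, so integer solutions exist.
Dividing through by 4 reduces the equation to 43m + 20n = 29.
Dividing repeatedly: 43 = 2·20 + 3, 20 = 6·3 + 2, 3 = 1·2 + 1, 2 = 2·1 + 0.
Back-substituting, 1 = 3 − 1·2 = 3 − (20 − 6·3) = −20 + 7·3 = −20 + 7·(43 − 2·20) = 7·43 − 15·20; that is, 43·7 + 20·(-15) = 1.
Scaling by 29 gives the particular solution (m, n) = (203, -435).
The general solution is m = 203 + 20k, n = -435 − 43k; taking k = -10 gives the smaller pair m = 3, n = -5.
Check: 172·3 + 80·(-5) = 516 − 400 = 116. ✓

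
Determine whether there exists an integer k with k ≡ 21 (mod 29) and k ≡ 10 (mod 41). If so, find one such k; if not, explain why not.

gcd(29, 41) = 1, so the Chinese Remainder Theorem guarantees exactly one residue class mod 1189 satisfying both.
Any solution of the first congruence is k = 21 + 29t; substituting into the second, 29t ≡ 10 − 21 ≡ 30 (mod 41).
Note 29·17 = 493 ≡ 1 (mod 41) (as 493 − 1 = 12·41), so 29⁻¹ ≡ 17.
Therefore t ≡ 17·30 = 510 ≡ 18 (mod 41).
Taking t = 18 gives k = 21 + 29·18 = 543.
Verify: 543 = 18·29 + 21 and 543 = 13·41 + 10. ✓

k = 543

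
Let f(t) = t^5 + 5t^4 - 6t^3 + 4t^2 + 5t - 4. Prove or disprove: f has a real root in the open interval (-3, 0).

f(-3) = 341 and f(0) = -4, which have opposite signs.
As a polynomial, f is continuous on every closed interval.
By the Intermediate Value Theorem f must vanish at some point of (-3, 0).

Such a root exists.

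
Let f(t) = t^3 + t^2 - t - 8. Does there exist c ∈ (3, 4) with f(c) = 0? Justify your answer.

No such root exists.

The endpoint values f(3) = 25 and f(4) = 68 are both positive. Claim: f(t) > 0 for every t in (3, 4).
Shift to the endpoint 3: with t = 3 + u (0 < u < 1), one computes f(3 + u) = u^3 + 10u^2 + 32u + 25.
The nonzero coefficients here are all positive, so for u > 0 every term is positive (or zero), and the constant term 25 is strictly positive.
So f is strictly positive on (3, 4); no root exists in the interval.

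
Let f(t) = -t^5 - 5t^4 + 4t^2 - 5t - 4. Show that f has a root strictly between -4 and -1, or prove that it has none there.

f(-4) = -176 and f(-1) = 1, which have opposite signs.
Since f is a polynomial it is continuous on [-4, -1].
By the Intermediate Value Theorem f must vanish at some point of (-4, -1).

Such a root exists.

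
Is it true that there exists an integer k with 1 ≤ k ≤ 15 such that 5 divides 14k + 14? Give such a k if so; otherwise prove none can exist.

k = 4 works, since 14·4 + 14 = 70 = 14·5.

k = 4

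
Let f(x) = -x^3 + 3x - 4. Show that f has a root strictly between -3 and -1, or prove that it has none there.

f(-3) = 14 and f(-1) = -6, which have opposite signs.
Since f is a polynomial it is continuous on [-3, -1].
By the Intermediate Value Theorem f must vanish at some point of (-3, -1).

Such a root exists.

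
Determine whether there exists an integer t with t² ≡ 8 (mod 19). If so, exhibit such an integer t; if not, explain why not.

No such integer exists.

Since (19 − t)² ≡ t² (mod 19), it suffices to square t = 0, 1, …, 9: the residues are 0, 1, 4, 9, 16, 6, 17, 11, 7, 5.
So the quadratic residues mod 19 are {0, 1, 4, 5, 6, 7, 9, 11, 16, 17}, and 8 is not among them.
Hence no integer t has t² ≡ 8 (mod 19).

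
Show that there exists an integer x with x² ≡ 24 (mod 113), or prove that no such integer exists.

Apply Euler's criterion with the prime 113: 24 is a quadratic residue iff 24^56 ≡ 1 (mod 113), and a non-residue iff it is ≡ −1.
Squaring successively (mod 113): 24^2 = 576 ≡ 11; 24^4 ≡ 11² = 121 ≡ 8; 24^8 ≡ 8² = 64 ≡ 64; 24^16 ≡ 64² = 4096 ≡ 28; 24^32 ≡ 28² = 784 ≡ 106.
Since 56 = 32 + 16 + 8, 24^56 ≡ 106 · 28 · 64; multiplying out mod 113: 106·28 = 2968 ≡ 30, then 30·64 = 1920 ≡ 112. Thus 24^56 ≡ 112 ≡ −1 (mod 113).
By Euler's criterion 24 is a quadratic non-residue mod 113: no x satisfies x² ≡ 24 (mod 113).

No such integer exists.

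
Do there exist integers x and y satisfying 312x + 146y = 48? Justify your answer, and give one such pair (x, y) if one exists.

Since gcd(312, 146) = 2 and 48 = 2·24, Bézout's identity guarantees a solution.
Dividing through by 2 reduces the equation to 156x + 73y = 24.
Dividing repeatedly: 156 = 2·73 + 10, 73 = 7·10 + 3, 10 = 3·3 + 1, 3 = 3·1 + 0.
Back-substituting, 1 = 10 − 3·3 = 10 − 3·(73 − 7·10) = −3·73 + 22·10 = −3·73 + 22·(156 − 2·73) = 22·156 − 47·73; that is, 156·22 + 73·(-47) = 1.
Scaling by 24 gives the particular solution (x, y) = (528, -1128).
Shifting by a multiple of (73, −156) keeps it a solution: x = 528 − 7·73 = 17, y = -1128 + 7·156 = -36.
Indeed 312·17 + 146·(-36) = 5304 − 5256 = 48.

x = 17, y = -36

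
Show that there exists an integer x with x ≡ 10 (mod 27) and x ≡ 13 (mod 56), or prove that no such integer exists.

x = 685

Since 27 and 56 share no common factor, CRT says the pair of congruences has a solution (unique mod 1512).
Write x = 10 + 27t and require 10 + 27t ≡ 13 (mod 56), i.e. 27t ≡ 3 (mod 56).
Note 27·27 = 729 ≡ 1 (mod 56) (as 729 − 1 = 13·56), so 27⁻¹ ≡ 27.
Multiplying by 27: t ≡ 27·3 = 81 ≡ 25 (mod 56).
With t = 25: x = 10 + 27·25 = 685.
Verify: 685 = 25·27 + 10 and 685 = 12·56 + 13. ✓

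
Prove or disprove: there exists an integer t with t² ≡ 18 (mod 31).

t = 7

t = 7 works: 7² = 49, and 49 − 18 = 31 = 1·31.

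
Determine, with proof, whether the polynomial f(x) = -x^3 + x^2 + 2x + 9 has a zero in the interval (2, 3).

f(2) = 9 and f(3) = -3, which have opposite signs.
f is continuous everywhere (it is a polynomial), in particular on [2, 3].
By the Intermediate Value Theorem f must vanish at some point of (2, 3).

Such a root exists.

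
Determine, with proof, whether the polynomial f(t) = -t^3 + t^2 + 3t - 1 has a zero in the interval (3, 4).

f(3) = -10 and f(4) = -37, both negative, so a sign-change argument is unavailable; we show f keeps this sign on the whole interval.
Shift to the endpoint 3: with t = 3 + u (0 < u < 1), one computes f(3 + u) = -u^3 - 8u^2 - 18u - 10.
All 4 nonzero coefficients of this polynomial in u are negative; hence for u > 0 the value is a sum of negative terms (the constant -10 among them).
So f is strictly negative on (3, 4); no root exists in the interval.

f has no root in that interval.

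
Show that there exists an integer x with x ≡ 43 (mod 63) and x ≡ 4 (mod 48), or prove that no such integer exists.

gcd(63, 48) = 3. A simultaneous solution exists iff 43 ≡ 4 (mod 3); here 43 mod 3 = 1 = 4 mod 3, so it does.
List candidates x ≡ 43 (mod 63): 43, 106, 169, 232, 295, 358, 421, 484. Modulo 48 these are 43, 10, 25, 40, 7, 22, 37, 4; 484 gives 4 as required.
Check: 484 mod 63 = 43, 484 mod 48 = 4. ✓

x = 484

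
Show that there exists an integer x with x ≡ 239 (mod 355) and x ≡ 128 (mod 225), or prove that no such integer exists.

No such integer exists.

Reduce both congruences modulo 5, which divides 355 and 225: they say x ≡ 239 (mod 5) and x ≡ 128 (mod 5).
However 239 ≡ 4 and 128 ≡ 3 (mod 5), and 4 ≠ 3.
Therefore no such x exists.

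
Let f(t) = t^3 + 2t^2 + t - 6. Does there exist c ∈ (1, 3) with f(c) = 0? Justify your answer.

f(1) = -2 and f(3) = 42, which have opposite signs.
f is continuous everywhere (it is a polynomial), in particular on [1, 3].
By the Intermediate Value Theorem, f takes the value 0 somewhere in the open interval.

Yes, such a c exists.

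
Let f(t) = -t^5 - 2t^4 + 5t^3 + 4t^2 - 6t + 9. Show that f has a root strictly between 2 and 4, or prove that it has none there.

f has no root in that interval.

The endpoint values f(2) = -11 and f(4) = -1167 are both negative. Claim: f(t) < 0 for every t in (2, 4).
Substitute t = 2 + u, where 0 < u < 2 on the interval. Expanding, f(2 + u) = -u^5 - 12u^4 - 51u^3 - 94u^2 - 74u - 11.
All 6 nonzero coefficients of this polynomial in u are negative; hence for u > 0 the value is a sum of negative terms (the constant -11 among them).
Therefore f(t) < 0 throughout (2, 4), and f has no zero there.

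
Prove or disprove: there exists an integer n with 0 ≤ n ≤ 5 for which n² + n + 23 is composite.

At n = 3: 3² + 3 + 23 = 35 = 5·7, which is composite.

n = 3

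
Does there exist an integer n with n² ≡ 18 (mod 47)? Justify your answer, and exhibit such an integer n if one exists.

n = 21

n = 21 works: 21² = 441, and 441 − 18 = 423 = 9·47.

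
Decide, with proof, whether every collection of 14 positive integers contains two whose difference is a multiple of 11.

Each integer lies in one of the 11 residue classes modulo 11.
With 14 integers and only 11 classes, the pigeonhole principle forces two of them, say a and b, into the same class.
Then a ≡ b (mod 11), i.e. 11 ∣ (a − b).

Yes, this is always true.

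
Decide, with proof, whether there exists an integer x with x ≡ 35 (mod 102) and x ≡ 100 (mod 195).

gcd(102, 195) = 3. If x ≡ 35 (mod 102) and x ≡ 100 (mod 195), then x ≡ 35 (mod 3) and x ≡ 100 (mod 3).
But 35 mod 3 = 2 while 100 mod 3 = 1, a contradiction.
Hence the system has no solution.

No such integer exists.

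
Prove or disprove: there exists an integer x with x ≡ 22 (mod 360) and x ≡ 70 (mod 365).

gcd(360, 365) = 5. If x ≡ 22 (mod 360) and x ≡ 70 (mod 365), then x ≡ 22 (mod 5) and x ≡ 70 (mod 5).
But 22 mod 5 = 2 while 70 mod 5 = 0, a contradiction.
Hence the system has no solution.

There is no such integer.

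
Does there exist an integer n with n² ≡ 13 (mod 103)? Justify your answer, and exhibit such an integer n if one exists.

n = 61 works: 61² = 3721, and 3721 − 13 = 3708 = 36·103.

n = 61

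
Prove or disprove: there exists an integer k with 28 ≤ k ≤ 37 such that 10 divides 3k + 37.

k = 31

k = 31 works, since 3·31 + 37 = 130 = 13·10.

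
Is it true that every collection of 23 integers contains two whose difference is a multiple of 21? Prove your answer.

There are exactly 21 possible remainders on division by 21.
With 23 integers and only 21 classes, the pigeonhole principle forces two of them, say a and b, into the same class.
Their difference a − b is then a multiple of 21.

Yes, this is always true.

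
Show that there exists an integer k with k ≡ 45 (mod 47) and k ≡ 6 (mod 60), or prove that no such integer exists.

k = 186

The moduli 47 and 60 are coprime, so by the Chinese Remainder Theorem a unique solution modulo 2820 exists.
Write k = 45 + 47t and require 45 + 47t ≡ 6 (mod 60), i.e. 47t ≡ 21 (mod 60).
To invert 47 modulo 60: 60 = 1·47 + 13, 47 = 3·13 + 8, 13 = 1·8 + 5, 8 = 1·5 + 3, 5 = 1·3 + 2, 3 = 1·2 + 1, 2 = 2·1 + 0, and unwinding, 1 = 3 − 1·2 = 3 − (5 − 1·3) = −5 + 2·3 = −5 + 2·(8 − 1·5) = 2·8 − 3·5 = 2·8 − 3·(13 − 1·8) = −3·13 + 5·8 = −3·13 + 5·(47 − 3·13) = 5·47 − 18·13 = 5·47 − 18·(60 − 1·47) = −18·60 + 23·47. Thus 47⁻¹ ≡ 23 (mod 60).
Therefore t ≡ 23·21 = 483 ≡ 3 (mod 60).
Taking t = 3 gives k = 45 + 47·3 = 186.
Verify: 186 = 3·47 + 45 and 186 = 3·60 + 6. ✓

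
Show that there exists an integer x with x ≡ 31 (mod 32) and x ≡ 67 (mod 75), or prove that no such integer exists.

x = 1567

The moduli 32 and 75 are coprime, so by the Chinese Remainder Theorem a unique solution modulo 2400 exists.
Write x = 31 + 32t and require 31 + 32t ≡ 67 (mod 75), i.e. 32t ≡ 36 (mod 75).
Invert 32 mod 75 by the Euclidean algorithm: 75 = 2·32 + 11, 32 = 2·11 + 10, 11 = 1·10 + 1, 10 = 10·1 + 0; back-substituting, 1 = 11 − 1·10 = 11 − (32 − 2·11) = −32 + 3·11 = −32 + 3·(75 − 2·32) = 3·75 − 7·32. Hence 32·(-7) ≡ 1, so 32⁻¹ ≡ -7 ≡ 68 (mod 75).
Therefore t ≡ 68·36 = 2448 ≡ 48 (mod 75).
Taking t = 48 gives x = 31 + 32·48 = 1567.
Verify: 1567 = 48·32 + 31 and 1567 = 20·75 + 67. ✓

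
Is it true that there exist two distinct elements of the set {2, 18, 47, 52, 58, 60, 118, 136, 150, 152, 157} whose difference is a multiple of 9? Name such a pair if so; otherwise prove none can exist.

Yes: 2 and 47.

Both 2 and 47 leave remainder 2 on division by 9; their difference 45 = 5·9 is a multiple of 9.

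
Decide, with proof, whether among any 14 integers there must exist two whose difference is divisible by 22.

Consider the 14 integers 66, 67, …, 79. They lie in distinct residue classes modulo 22, since 14 ≤ 22.
The differences between them range over 1, …, 13, none of which is divisible by 22.

No; for instance {66, 67, 68, 69, 70, 71, 72, 73, 74, 75, 76, 77, 78, 79} is a counterexample.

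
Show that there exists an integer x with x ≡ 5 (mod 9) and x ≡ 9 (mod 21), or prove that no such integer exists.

gcd(9, 21) = 3. If x ≡ 5 (mod 9) and x ≡ 9 (mod 21), then x ≡ 5 (mod 3) and x ≡ 9 (mod 3).
But 5 mod 3 = 2 while 9 mod 3 = 0, a contradiction.
Hence the system has no solution.

No such integer exists.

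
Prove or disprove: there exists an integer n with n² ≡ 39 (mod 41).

n = 11

Take n = 11. Then 11² = 121 = 2·41 + 39, so 11² ≡ 39 (mod 41).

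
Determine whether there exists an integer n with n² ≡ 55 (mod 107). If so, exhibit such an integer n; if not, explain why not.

No such integer exists.

107 is prime, so by Euler's criterion 55 is a square mod 107 iff 55^((107−1)/2) = 55^53 ≡ 1 (mod 107).
Squaring successively (mod 107): 55^2 = 3025 ≡ 29; 55^4 ≡ 29² = 841 ≡ 92; 55^8 ≡ 92² = 8464 ≡ 11; 55^16 ≡ 11² = 121 ≡ 14; 55^32 ≡ 14² = 196 ≡ 89.
Since 53 = 32 + 16 + 4 + 1, 55^53 ≡ 89 · 14 · 92 · 55; multiplying out mod 107: 89·14 = 1246 ≡ 69, then 69·92 = 6348 ≡ 35, then 35·55 = 1925 ≡ 106. Thus 55^53 ≡ 106 ≡ −1 (mod 107).
The value −1 means 55 is a non-residue modulo 107, so n² ≡ 55 (mod 107) is impossible.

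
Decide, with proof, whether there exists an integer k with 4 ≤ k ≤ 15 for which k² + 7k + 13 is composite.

k = 10

At k = 10: 10² + 7·10 + 13 = 183 = 3·61, which is composite.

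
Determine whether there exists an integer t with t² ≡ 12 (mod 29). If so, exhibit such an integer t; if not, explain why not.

29 is prime, so by Euler's criterion 12 is a square mod 29 iff 12^((29−1)/2) = 12^14 ≡ 1 (mod 29).
Repeated squaring mod 29: 12^2 = 144 ≡ 28; 12^4 ≡ 28² = 784 ≡ 1; 12^8 ≡ 1² = 1 ≡ 1.
Since 14 = 8 + 4 + 2, 12^14 ≡ 1 · 1 · 28; multiplying out mod 29: 1·1 = 1 ≡ 1, then 1·28 = 28 ≡ 28. Thus 12^14 ≡ 28 ≡ −1 (mod 29).
The value −1 means 12 is a non-residue modulo 29, so t² ≡ 12 (mod 29) is impossible.

No, no such integer exists.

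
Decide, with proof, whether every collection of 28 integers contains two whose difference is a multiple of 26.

Yes.

Partition the integers by their residue mod 26; there are 26 classes.
Since 28 > 26, two of the 28 integers must share a residue class by the pigeonhole principle; call them a and b.
Equal remainders mean a − b ≡ 0 (mod 26), so 26 divides their difference.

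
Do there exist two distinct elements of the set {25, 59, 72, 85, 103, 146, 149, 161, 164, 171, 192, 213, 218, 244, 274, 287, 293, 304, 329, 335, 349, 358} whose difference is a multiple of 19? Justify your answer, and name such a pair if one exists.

The pair (25, 329) works.

Both 25 and 329 leave remainder 6 on division by 19; their difference 304 = 16·19 is a multiple of 19.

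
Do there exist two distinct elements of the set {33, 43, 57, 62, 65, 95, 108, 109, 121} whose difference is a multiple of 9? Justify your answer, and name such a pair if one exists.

Two integers differ by a multiple of 9 exactly when they have the same residue mod 9. The residues are 33↦6, 43↦7, 57↦3, 62↦8, 65↦2, 95↦5, 108↦0, 109↦1, 121↦4.
These 9 residues are pairwise different, hence no difference of two elements is divisible by 9.

No, no such pair exists.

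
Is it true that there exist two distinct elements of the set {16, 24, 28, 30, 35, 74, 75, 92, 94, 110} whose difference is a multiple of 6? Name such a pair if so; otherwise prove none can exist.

16 mod 6 = 4 and 28 mod 6 = 4, so 28 − 16 = 12 = 2·6.

Yes: 16 and 28.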